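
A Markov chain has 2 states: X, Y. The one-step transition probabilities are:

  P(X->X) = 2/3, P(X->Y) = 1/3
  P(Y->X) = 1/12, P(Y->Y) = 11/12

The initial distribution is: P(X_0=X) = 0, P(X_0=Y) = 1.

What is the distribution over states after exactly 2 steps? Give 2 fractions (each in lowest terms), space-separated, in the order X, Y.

Answer: 19/144 125/144

Derivation:
Propagating the distribution step by step (d_{t+1} = d_t * P):
d_0 = (X=0, Y=1)
  d_1[X] = 0*2/3 + 1*1/12 = 1/12
  d_1[Y] = 0*1/3 + 1*11/12 = 11/12
d_1 = (X=1/12, Y=11/12)
  d_2[X] = 1/12*2/3 + 11/12*1/12 = 19/144
  d_2[Y] = 1/12*1/3 + 11/12*11/12 = 125/144
d_2 = (X=19/144, Y=125/144)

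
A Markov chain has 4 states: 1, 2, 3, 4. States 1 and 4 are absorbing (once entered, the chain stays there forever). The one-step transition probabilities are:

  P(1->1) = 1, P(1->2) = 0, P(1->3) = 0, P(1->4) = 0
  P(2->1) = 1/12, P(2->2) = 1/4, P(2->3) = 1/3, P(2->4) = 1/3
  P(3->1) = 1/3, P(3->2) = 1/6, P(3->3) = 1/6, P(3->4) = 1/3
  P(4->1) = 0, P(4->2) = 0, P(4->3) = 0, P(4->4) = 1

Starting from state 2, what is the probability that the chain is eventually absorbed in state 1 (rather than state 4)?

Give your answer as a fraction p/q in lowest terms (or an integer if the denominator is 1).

Answer: 13/41

Derivation:
Let a_i = P(absorbed in 1 | start in state i).
Boundary conditions: a_1 = 1, a_4 = 0.
For each transient state i, a_i = sum_j P(i->j) * a_j:
  a_2 = 1/12*a_1 + 1/4*a_2 + 1/3*a_3 + 1/3*a_4
  a_3 = 1/3*a_1 + 1/6*a_2 + 1/6*a_3 + 1/3*a_4

Substituting a_1 = 1 and a_4 = 0, rearrange to (I - Q) a = r where r[i] = P(i -> 1):
  [3/4, -1/3] . (a_2, a_3) = 1/12
  [-1/6, 5/6] . (a_2, a_3) = 1/3

Solving yields:
  a_2 = 13/41
  a_3 = 19/41

Starting state is 2, so the absorption probability is a_2 = 13/41.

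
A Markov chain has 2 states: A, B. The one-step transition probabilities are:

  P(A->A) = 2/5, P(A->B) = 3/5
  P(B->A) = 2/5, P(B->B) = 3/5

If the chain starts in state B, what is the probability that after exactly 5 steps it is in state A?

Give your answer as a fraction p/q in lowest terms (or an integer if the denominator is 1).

Computing P^5 by repeated multiplication:
P^1 =
  A: [2/5, 3/5]
  B: [2/5, 3/5]
P^2 =
  A: [2/5, 3/5]
  B: [2/5, 3/5]
P^3 =
  A: [2/5, 3/5]
  B: [2/5, 3/5]
P^4 =
  A: [2/5, 3/5]
  B: [2/5, 3/5]
P^5 =
  A: [2/5, 3/5]
  B: [2/5, 3/5]

(P^5)[B -> A] = 2/5

Answer: 2/5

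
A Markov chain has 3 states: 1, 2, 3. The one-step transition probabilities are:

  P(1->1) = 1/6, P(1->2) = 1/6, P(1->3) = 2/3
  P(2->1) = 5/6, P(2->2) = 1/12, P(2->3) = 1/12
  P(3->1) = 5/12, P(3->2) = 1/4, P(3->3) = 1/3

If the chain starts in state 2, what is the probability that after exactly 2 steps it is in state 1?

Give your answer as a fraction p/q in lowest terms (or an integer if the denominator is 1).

Computing P^2 by repeated multiplication:
P^1 =
  1: [1/6, 1/6, 2/3]
  2: [5/6, 1/12, 1/12]
  3: [5/12, 1/4, 1/3]
P^2 =
  1: [4/9, 5/24, 25/72]
  2: [35/144, 1/6, 85/144]
  3: [5/12, 25/144, 59/144]

(P^2)[2 -> 1] = 35/144

Answer: 35/144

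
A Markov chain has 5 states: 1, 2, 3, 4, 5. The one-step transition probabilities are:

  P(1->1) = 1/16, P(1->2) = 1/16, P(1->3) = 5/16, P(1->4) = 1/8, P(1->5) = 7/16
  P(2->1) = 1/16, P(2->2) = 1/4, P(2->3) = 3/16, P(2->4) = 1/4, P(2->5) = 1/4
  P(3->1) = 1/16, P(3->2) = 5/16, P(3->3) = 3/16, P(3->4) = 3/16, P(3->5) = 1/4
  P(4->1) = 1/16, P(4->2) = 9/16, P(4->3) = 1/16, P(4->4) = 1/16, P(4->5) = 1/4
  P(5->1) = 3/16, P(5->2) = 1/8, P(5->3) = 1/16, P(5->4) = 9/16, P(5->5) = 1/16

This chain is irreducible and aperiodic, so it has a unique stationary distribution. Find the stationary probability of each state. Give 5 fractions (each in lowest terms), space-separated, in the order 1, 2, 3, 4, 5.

The stationary distribution satisfies pi = pi * P, i.e.:
  pi_1 = 1/16*pi_1 + 1/16*pi_2 + 1/16*pi_3 + 1/16*pi_4 + 3/16*pi_5
  pi_2 = 1/16*pi_1 + 1/4*pi_2 + 5/16*pi_3 + 9/16*pi_4 + 1/8*pi_5
  pi_3 = 5/16*pi_1 + 3/16*pi_2 + 3/16*pi_3 + 1/16*pi_4 + 1/16*pi_5
  pi_4 = 1/8*pi_1 + 1/4*pi_2 + 3/16*pi_3 + 1/16*pi_4 + 9/16*pi_5
  pi_5 = 7/16*pi_1 + 1/4*pi_2 + 1/4*pi_3 + 1/4*pi_4 + 1/16*pi_5
with normalization: pi_1 + pi_2 + pi_3 + pi_4 + pi_5 = 1.

Using the first 4 balance equations plus normalization, the linear system A*pi = b is:
  [-15/16, 1/16, 1/16, 1/16, 3/16] . pi = 0
  [1/16, -3/4, 5/16, 9/16, 1/8] . pi = 0
  [5/16, 3/16, -13/16, 1/16, 1/16] . pi = 0
  [1/8, 1/4, 3/16, -15/16, 9/16] . pi = 0
  [1, 1, 1, 1, 1] . pi = 1

Solving yields:
  pi_1 = 27/298
  pi_2 = 13167/44998
  pi_3 = 3130/22499
  pi_4 = 11377/44998
  pi_5 = 67/298

Verification (pi * P):
  27/298*1/16 + 13167/44998*1/16 + 3130/22499*1/16 + 11377/44998*1/16 + 67/298*3/16 = 27/298 = pi_1  (ok)
  27/298*1/16 + 13167/44998*1/4 + 3130/22499*5/16 + 11377/44998*9/16 + 67/298*1/8 = 13167/44998 = pi_2  (ok)
  27/298*5/16 + 13167/44998*3/16 + 3130/22499*3/16 + 11377/44998*1/16 + 67/298*1/16 = 3130/22499 = pi_3  (ok)
  27/298*1/8 + 13167/44998*1/4 + 3130/22499*3/16 + 11377/44998*1/16 + 67/298*9/16 = 11377/44998 = pi_4  (ok)
  27/298*7/16 + 13167/44998*1/4 + 3130/22499*1/4 + 11377/44998*1/4 + 67/298*1/16 = 67/298 = pi_5  (ok)

Answer: 27/298 13167/44998 3130/22499 11377/44998 67/298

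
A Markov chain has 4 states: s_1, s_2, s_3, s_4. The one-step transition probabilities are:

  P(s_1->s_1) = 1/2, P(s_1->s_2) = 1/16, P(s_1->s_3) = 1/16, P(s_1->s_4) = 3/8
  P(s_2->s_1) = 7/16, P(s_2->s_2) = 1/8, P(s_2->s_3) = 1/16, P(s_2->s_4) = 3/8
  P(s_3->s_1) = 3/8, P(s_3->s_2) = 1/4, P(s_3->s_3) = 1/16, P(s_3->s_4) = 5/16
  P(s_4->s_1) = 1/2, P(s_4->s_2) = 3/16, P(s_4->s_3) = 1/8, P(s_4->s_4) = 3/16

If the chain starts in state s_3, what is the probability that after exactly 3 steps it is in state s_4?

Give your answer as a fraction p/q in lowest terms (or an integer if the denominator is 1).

Computing P^3 by repeated multiplication:
P^1 =
  s_1: [1/2, 1/16, 1/16, 3/8]
  s_2: [7/16, 1/8, 1/16, 3/8]
  s_3: [3/8, 1/4, 1/16, 5/16]
  s_4: [1/2, 3/16, 1/8, 3/16]
P^2 =
  s_1: [125/256, 1/8, 11/128, 77/256]
  s_2: [31/64, 33/256, 11/128, 77/256]
  s_3: [61/128, 33/256, 21/256, 5/16]
  s_4: [121/256, 31/256, 19/256, 85/256]
P^3 =
  s_1: [493/1024, 127/1024, 333/4096, 1283/4096]
  s_2: [1971/4096, 509/4096, 333/4096, 1283/4096]
  s_3: [1973/4096, 1/8, 21/256, 1275/4096]
  s_4: [1979/4096, 257/2048, 341/4096, 631/2048]

(P^3)[s_3 -> s_4] = 1275/4096

Answer: 1275/4096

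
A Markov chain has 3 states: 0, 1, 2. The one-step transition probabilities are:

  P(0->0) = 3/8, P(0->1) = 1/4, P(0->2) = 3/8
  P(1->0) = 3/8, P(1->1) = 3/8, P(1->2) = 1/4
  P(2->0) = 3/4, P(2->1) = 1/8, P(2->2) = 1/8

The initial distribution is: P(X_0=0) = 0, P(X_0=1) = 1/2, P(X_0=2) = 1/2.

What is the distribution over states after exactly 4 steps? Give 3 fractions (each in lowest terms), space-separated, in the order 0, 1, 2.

Propagating the distribution step by step (d_{t+1} = d_t * P):
d_0 = (0=0, 1=1/2, 2=1/2)
  d_1[0] = 0*3/8 + 1/2*3/8 + 1/2*3/4 = 9/16
  d_1[1] = 0*1/4 + 1/2*3/8 + 1/2*1/8 = 1/4
  d_1[2] = 0*3/8 + 1/2*1/4 + 1/2*1/8 = 3/16
d_1 = (0=9/16, 1=1/4, 2=3/16)
  d_2[0] = 9/16*3/8 + 1/4*3/8 + 3/16*3/4 = 57/128
  d_2[1] = 9/16*1/4 + 1/4*3/8 + 3/16*1/8 = 33/128
  d_2[2] = 9/16*3/8 + 1/4*1/4 + 3/16*1/8 = 19/64
d_2 = (0=57/128, 1=33/128, 2=19/64)
  d_3[0] = 57/128*3/8 + 33/128*3/8 + 19/64*3/4 = 249/512
  d_3[1] = 57/128*1/4 + 33/128*3/8 + 19/64*1/8 = 251/1024
  d_3[2] = 57/128*3/8 + 33/128*1/4 + 19/64*1/8 = 275/1024
d_3 = (0=249/512, 1=251/1024, 2=275/1024)
  d_4[0] = 249/512*3/8 + 251/1024*3/8 + 275/1024*3/4 = 3897/8192
  d_4[1] = 249/512*1/4 + 251/1024*3/8 + 275/1024*1/8 = 253/1024
  d_4[2] = 249/512*3/8 + 251/1024*1/4 + 275/1024*1/8 = 2271/8192
d_4 = (0=3897/8192, 1=253/1024, 2=2271/8192)

Answer: 3897/8192 253/1024 2271/8192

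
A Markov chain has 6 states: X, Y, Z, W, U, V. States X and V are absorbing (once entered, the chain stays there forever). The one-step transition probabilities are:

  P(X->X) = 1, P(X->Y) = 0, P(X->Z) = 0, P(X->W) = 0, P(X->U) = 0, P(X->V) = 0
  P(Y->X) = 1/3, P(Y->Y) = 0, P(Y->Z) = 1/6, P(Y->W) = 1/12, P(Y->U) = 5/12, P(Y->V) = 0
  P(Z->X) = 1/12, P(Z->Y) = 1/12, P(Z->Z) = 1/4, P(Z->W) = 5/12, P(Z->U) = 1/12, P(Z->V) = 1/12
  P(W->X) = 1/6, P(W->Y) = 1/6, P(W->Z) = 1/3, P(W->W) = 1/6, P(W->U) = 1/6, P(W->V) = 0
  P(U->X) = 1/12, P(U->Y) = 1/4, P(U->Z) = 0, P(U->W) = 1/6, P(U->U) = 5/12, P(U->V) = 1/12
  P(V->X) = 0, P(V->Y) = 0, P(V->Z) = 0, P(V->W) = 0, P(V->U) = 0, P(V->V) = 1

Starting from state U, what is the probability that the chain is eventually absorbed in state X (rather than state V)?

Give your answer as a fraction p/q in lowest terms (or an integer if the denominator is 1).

Let a_i = P(absorbed in X | start in state i).
Boundary conditions: a_X = 1, a_V = 0.
For each transient state i, a_i = sum_j P(i->j) * a_j:
  a_Y = 1/3*a_X + 0*a_Y + 1/6*a_Z + 1/12*a_W + 5/12*a_U + 0*a_V
  a_Z = 1/12*a_X + 1/12*a_Y + 1/4*a_Z + 5/12*a_W + 1/12*a_U + 1/12*a_V
  a_W = 1/6*a_X + 1/6*a_Y + 1/3*a_Z + 1/6*a_W + 1/6*a_U + 0*a_V
  a_U = 1/12*a_X + 1/4*a_Y + 0*a_Z + 1/6*a_W + 5/12*a_U + 1/12*a_V

Substituting a_X = 1 and a_V = 0, rearrange to (I - Q) a = r where r[i] = P(i -> X):
  [1, -1/6, -1/12, -5/12] . (a_Y, a_Z, a_W, a_U) = 1/3
  [-1/12, 3/4, -5/12, -1/12] . (a_Y, a_Z, a_W, a_U) = 1/12
  [-1/6, -1/3, 5/6, -1/6] . (a_Y, a_Z, a_W, a_U) = 1/6
  [-1/4, 0, -1/6, 7/12] . (a_Y, a_Z, a_W, a_U) = 1/12

Solving yields:
  a_Y = 475/577
  a_Z = 420/577
  a_W = 462/577
  a_U = 418/577

Starting state is U, so the absorption probability is a_U = 418/577.

Answer: 418/577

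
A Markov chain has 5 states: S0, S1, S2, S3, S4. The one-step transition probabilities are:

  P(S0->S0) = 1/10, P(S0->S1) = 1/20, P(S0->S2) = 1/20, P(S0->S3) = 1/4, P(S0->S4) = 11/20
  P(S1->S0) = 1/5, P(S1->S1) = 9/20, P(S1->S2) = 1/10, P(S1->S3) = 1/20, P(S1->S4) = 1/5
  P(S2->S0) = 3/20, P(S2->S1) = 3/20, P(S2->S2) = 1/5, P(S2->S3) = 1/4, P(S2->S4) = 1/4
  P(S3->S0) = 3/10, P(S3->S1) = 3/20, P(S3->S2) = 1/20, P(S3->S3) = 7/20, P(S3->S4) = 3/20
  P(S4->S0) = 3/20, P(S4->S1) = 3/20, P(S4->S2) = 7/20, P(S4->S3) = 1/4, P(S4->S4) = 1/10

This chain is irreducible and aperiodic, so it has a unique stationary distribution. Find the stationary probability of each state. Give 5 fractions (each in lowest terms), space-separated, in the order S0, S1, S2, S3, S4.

The stationary distribution satisfies pi = pi * P, i.e.:
  pi_S0 = 1/10*pi_S0 + 1/5*pi_S1 + 3/20*pi_S2 + 3/10*pi_S3 + 3/20*pi_S4
  pi_S1 = 1/20*pi_S0 + 9/20*pi_S1 + 3/20*pi_S2 + 3/20*pi_S3 + 3/20*pi_S4
  pi_S2 = 1/20*pi_S0 + 1/10*pi_S1 + 1/5*pi_S2 + 1/20*pi_S3 + 7/20*pi_S4
  pi_S3 = 1/4*pi_S0 + 1/20*pi_S1 + 1/4*pi_S2 + 7/20*pi_S3 + 1/4*pi_S4
  pi_S4 = 11/20*pi_S0 + 1/5*pi_S1 + 1/4*pi_S2 + 3/20*pi_S3 + 1/10*pi_S4
with normalization: pi_S0 + pi_S1 + pi_S2 + pi_S3 + pi_S4 = 1.

Using the first 4 balance equations plus normalization, the linear system A*pi = b is:
  [-9/10, 1/5, 3/20, 3/10, 3/20] . pi = 0
  [1/20, -11/20, 3/20, 3/20, 3/20] . pi = 0
  [1/20, 1/10, -4/5, 1/20, 7/20] . pi = 0
  [1/4, 1/20, 1/4, -13/20, 1/4] . pi = 0
  [1, 1, 1, 1, 1] . pi = 1

Solving yields:
  pi_S0 = 41/221
  pi_S1 = 83/442
  pi_S2 = 1561/10166
  pi_S3 = 313/1326
  pi_S4 = 7231/30498

Verification (pi * P):
  41/221*1/10 + 83/442*1/5 + 1561/10166*3/20 + 313/1326*3/10 + 7231/30498*3/20 = 41/221 = pi_S0  (ok)
  41/221*1/20 + 83/442*9/20 + 1561/10166*3/20 + 313/1326*3/20 + 7231/30498*3/20 = 83/442 = pi_S1  (ok)
  41/221*1/20 + 83/442*1/10 + 1561/10166*1/5 + 313/1326*1/20 + 7231/30498*7/20 = 1561/10166 = pi_S2  (ok)
  41/221*1/4 + 83/442*1/20 + 1561/10166*1/4 + 313/1326*7/20 + 7231/30498*1/4 = 313/1326 = pi_S3  (ok)
  41/221*11/20 + 83/442*1/5 + 1561/10166*1/4 + 313/1326*3/20 + 7231/30498*1/10 = 7231/30498 = pi_S4  (ok)

Answer: 41/221 83/442 1561/10166 313/1326 7231/30498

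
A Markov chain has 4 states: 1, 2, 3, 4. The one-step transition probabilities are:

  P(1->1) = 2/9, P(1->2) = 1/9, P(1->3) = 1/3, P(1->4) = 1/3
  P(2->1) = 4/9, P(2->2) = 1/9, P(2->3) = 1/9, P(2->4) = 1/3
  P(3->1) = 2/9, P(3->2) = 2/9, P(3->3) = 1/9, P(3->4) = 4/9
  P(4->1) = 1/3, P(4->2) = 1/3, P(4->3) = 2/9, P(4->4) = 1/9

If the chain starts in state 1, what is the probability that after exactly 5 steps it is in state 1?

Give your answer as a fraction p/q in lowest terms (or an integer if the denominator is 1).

Computing P^5 by repeated multiplication:
P^1 =
  1: [2/9, 1/9, 1/3, 1/3]
  2: [4/9, 1/9, 1/9, 1/3]
  3: [2/9, 2/9, 1/9, 4/9]
  4: [1/3, 1/3, 2/9, 1/9]
P^2 =
  1: [23/81, 2/9, 16/81, 8/27]
  2: [23/81, 16/81, 20/81, 22/81]
  3: [26/81, 2/9, 17/81, 20/81]
  4: [25/81, 13/81, 16/81, 1/3]
P^3 =
  1: [74/243, 145/729, 151/729, 211/729]
  2: [8/27, 145/729, 149/729, 73/243]
  3: [218/729, 46/243, 17/81, 220/729]
  4: [215/729, 151/729, 158/729, 205/729]
P^4 =
  1: [653/2187, 434/2187, 1384/6561, 1916/6561]
  2: [1967/6561, 1316/6561, 460/2187, 1898/6561]
  3: [1954/6561, 1322/6561, 1385/6561, 1900/6561]
  4: [655/2187, 1297/6561, 1364/6561, 215/729]
P^5 =
  1: [17642/59049, 11777/59049, 12395/59049, 1915/6561]
  2: [5884/19683, 11737/59049, 17/81, 17267/59049]
  3: [17666/59049, 11746/59049, 4123/19683, 5756/19683]
  4: [17651/59049, 11795/59049, 4142/19683, 17177/59049]

(P^5)[1 -> 1] = 17642/59049

Answer: 17642/59049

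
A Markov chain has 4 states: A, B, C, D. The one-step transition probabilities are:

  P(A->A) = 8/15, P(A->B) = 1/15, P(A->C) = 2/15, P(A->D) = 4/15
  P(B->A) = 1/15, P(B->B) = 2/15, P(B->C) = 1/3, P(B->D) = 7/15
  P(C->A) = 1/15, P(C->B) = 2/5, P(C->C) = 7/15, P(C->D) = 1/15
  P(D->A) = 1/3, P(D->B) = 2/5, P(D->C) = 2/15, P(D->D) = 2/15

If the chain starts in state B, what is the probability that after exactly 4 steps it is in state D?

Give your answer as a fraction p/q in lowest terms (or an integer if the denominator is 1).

Answer: 2234/10125

Derivation:
Computing P^4 by repeated multiplication:
P^1 =
  A: [8/15, 1/15, 2/15, 4/15]
  B: [1/15, 2/15, 1/3, 7/15]
  C: [1/15, 2/5, 7/15, 1/15]
  D: [1/3, 2/5, 2/15, 2/15]
P^2 =
  A: [29/75, 46/225, 43/225, 49/225]
  B: [2/9, 77/225, 61/225, 37/225]
  C: [26/225, 61/225, 83/225, 11/45]
  D: [58/225, 41/225, 58/225, 68/225]
P^3 =
  A: [206/675, 731/3375, 803/3375, 811/3375]
  B: [241/1125, 88/375, 986/3375, 874/3375]
  C: [209/1125, 976/3375, 1048/3375, 724/3375]
  D: [301/1125, 896/3375, 863/3375, 713/3375]
P^4 =
  A: [13829/50625, 12176/50625, 12958/50625, 11662/50625]
  B: [11932/50625, 4489/16875, 14056/50625, 2234/10125]
  C: [2132/10125, 13211/50625, 14918/50625, 11836/50625]
  D: [12548/50625, 12151/50625, 13753/50625, 12173/50625]

(P^4)[B -> D] = 2234/10125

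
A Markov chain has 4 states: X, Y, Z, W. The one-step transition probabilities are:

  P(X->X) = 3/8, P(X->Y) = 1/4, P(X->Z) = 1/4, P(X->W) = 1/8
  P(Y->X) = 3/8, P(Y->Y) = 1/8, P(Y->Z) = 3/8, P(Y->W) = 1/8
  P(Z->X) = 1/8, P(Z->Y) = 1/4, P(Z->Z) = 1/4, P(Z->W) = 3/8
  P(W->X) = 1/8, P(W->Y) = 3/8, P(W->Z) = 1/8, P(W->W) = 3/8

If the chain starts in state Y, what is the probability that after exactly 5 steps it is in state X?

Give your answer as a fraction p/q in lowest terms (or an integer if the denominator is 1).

Computing P^5 by repeated multiplication:
P^1 =
  X: [3/8, 1/4, 1/4, 1/8]
  Y: [3/8, 1/8, 3/8, 1/8]
  Z: [1/8, 1/4, 1/4, 3/8]
  W: [1/8, 3/8, 1/8, 3/8]
P^2 =
  X: [9/32, 15/64, 17/64, 7/32]
  Y: [1/4, 1/4, 1/4, 1/4]
  Z: [7/32, 17/64, 15/64, 9/32]
  W: [1/4, 1/4, 1/4, 1/4]
P^3 =
  X: [65/256, 127/512, 129/512, 63/256]
  Y: [1/4, 1/4, 1/4, 1/4]
  Z: [63/256, 129/512, 127/512, 65/256]
  W: [1/4, 1/4, 1/4, 1/4]
P^4 =
  X: [513/2048, 1023/4096, 1025/4096, 511/2048]
  Y: [1/4, 1/4, 1/4, 1/4]
  Z: [511/2048, 1025/4096, 1023/4096, 513/2048]
  W: [1/4, 1/4, 1/4, 1/4]
P^5 =
  X: [4097/16384, 8191/32768, 8193/32768, 4095/16384]
  Y: [1/4, 1/4, 1/4, 1/4]
  Z: [4095/16384, 8193/32768, 8191/32768, 4097/16384]
  W: [1/4, 1/4, 1/4, 1/4]

(P^5)[Y -> X] = 1/4

Answer: 1/4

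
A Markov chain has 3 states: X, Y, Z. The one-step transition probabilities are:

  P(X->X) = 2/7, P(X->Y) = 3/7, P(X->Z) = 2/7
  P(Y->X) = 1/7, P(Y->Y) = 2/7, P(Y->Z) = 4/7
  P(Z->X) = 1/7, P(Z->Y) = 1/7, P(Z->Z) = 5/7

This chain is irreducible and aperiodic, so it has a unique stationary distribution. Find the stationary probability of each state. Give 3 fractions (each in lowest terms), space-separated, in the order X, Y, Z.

The stationary distribution satisfies pi = pi * P, i.e.:
  pi_X = 2/7*pi_X + 1/7*pi_Y + 1/7*pi_Z
  pi_Y = 3/7*pi_X + 2/7*pi_Y + 1/7*pi_Z
  pi_Z = 2/7*pi_X + 4/7*pi_Y + 5/7*pi_Z
with normalization: pi_X + pi_Y + pi_Z = 1.

Using the first 2 balance equations plus normalization, the linear system A*pi = b is:
  [-5/7, 1/7, 1/7] . pi = 0
  [3/7, -5/7, 1/7] . pi = 0
  [1, 1, 1] . pi = 1

Solving yields:
  pi_X = 1/6
  pi_Y = 2/9
  pi_Z = 11/18

Verification (pi * P):
  1/6*2/7 + 2/9*1/7 + 11/18*1/7 = 1/6 = pi_X  (ok)
  1/6*3/7 + 2/9*2/7 + 11/18*1/7 = 2/9 = pi_Y  (ok)
  1/6*2/7 + 2/9*4/7 + 11/18*5/7 = 11/18 = pi_Z  (ok)

Answer: 1/6 2/9 11/18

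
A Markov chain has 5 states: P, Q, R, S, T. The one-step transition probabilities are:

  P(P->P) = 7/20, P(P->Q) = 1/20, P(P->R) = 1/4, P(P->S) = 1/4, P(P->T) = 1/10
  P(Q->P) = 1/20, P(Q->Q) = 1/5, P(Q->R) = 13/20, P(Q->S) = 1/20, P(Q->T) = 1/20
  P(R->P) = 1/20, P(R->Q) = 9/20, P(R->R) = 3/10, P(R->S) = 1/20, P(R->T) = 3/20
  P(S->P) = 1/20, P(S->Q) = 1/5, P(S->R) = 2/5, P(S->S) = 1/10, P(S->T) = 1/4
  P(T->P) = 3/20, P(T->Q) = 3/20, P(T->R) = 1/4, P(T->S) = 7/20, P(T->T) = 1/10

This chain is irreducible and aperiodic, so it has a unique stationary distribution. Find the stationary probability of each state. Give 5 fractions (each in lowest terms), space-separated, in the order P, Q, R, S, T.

The stationary distribution satisfies pi = pi * P, i.e.:
  pi_P = 7/20*pi_P + 1/20*pi_Q + 1/20*pi_R + 1/20*pi_S + 3/20*pi_T
  pi_Q = 1/20*pi_P + 1/5*pi_Q + 9/20*pi_R + 1/5*pi_S + 3/20*pi_T
  pi_R = 1/4*pi_P + 13/20*pi_Q + 3/10*pi_R + 2/5*pi_S + 1/4*pi_T
  pi_S = 1/4*pi_P + 1/20*pi_Q + 1/20*pi_R + 1/10*pi_S + 7/20*pi_T
  pi_T = 1/10*pi_P + 1/20*pi_Q + 3/20*pi_R + 1/4*pi_S + 1/10*pi_T
with normalization: pi_P + pi_Q + pi_R + pi_S + pi_T = 1.

Using the first 4 balance equations plus normalization, the linear system A*pi = b is:
  [-13/20, 1/20, 1/20, 1/20, 3/20] . pi = 0
  [1/20, -4/5, 9/20, 1/5, 3/20] . pi = 0
  [1/4, 13/20, -7/10, 2/5, 1/4] . pi = 0
  [1/4, 1/20, 1/20, -9/10, 7/20] . pi = 0
  [1, 1, 1, 1, 1] . pi = 1

Solving yields:
  pi_P = 3891/43760
  pi_Q = 613/2188
  pi_R = 8719/21880
  pi_S = 2407/21880
  pi_T = 5357/43760

Verification (pi * P):
  3891/43760*7/20 + 613/2188*1/20 + 8719/21880*1/20 + 2407/21880*1/20 + 5357/43760*3/20 = 3891/43760 = pi_P  (ok)
  3891/43760*1/20 + 613/2188*1/5 + 8719/21880*9/20 + 2407/21880*1/5 + 5357/43760*3/20 = 613/2188 = pi_Q  (ok)
  3891/43760*1/4 + 613/2188*13/20 + 8719/21880*3/10 + 2407/21880*2/5 + 5357/43760*1/4 = 8719/21880 = pi_R  (ok)
  3891/43760*1/4 + 613/2188*1/20 + 8719/21880*1/20 + 2407/21880*1/10 + 5357/43760*7/20 = 2407/21880 = pi_S  (ok)
  3891/43760*1/10 + 613/2188*1/20 + 8719/21880*3/20 + 2407/21880*1/4 + 5357/43760*1/10 = 5357/43760 = pi_T  (ok)

Answer: 3891/43760 613/2188 8719/21880 2407/21880 5357/43760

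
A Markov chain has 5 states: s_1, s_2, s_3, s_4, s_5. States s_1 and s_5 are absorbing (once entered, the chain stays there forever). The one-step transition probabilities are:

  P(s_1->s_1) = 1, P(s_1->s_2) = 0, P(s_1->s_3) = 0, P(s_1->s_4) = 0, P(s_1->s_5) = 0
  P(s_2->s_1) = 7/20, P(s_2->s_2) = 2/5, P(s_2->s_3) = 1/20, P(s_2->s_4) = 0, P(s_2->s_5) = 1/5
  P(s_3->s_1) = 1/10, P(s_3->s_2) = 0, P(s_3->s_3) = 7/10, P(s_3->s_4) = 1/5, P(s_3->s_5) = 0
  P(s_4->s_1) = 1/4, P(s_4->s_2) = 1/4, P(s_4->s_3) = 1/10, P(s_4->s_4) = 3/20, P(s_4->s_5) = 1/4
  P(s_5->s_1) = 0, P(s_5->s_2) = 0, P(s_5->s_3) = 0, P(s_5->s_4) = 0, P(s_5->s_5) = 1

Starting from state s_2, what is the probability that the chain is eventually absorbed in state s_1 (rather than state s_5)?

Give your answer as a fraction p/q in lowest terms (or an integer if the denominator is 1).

Answer: 178/277

Derivation:
Let a_i = P(absorbed in s_1 | start in state i).
Boundary conditions: a_s_1 = 1, a_s_5 = 0.
For each transient state i, a_i = sum_j P(i->j) * a_j:
  a_s_2 = 7/20*a_s_1 + 2/5*a_s_2 + 1/20*a_s_3 + 0*a_s_4 + 1/5*a_s_5
  a_s_3 = 1/10*a_s_1 + 0*a_s_2 + 7/10*a_s_3 + 1/5*a_s_4 + 0*a_s_5
  a_s_4 = 1/4*a_s_1 + 1/4*a_s_2 + 1/10*a_s_3 + 3/20*a_s_4 + 1/4*a_s_5

Substituting a_s_1 = 1 and a_s_5 = 0, rearrange to (I - Q) a = r where r[i] = P(i -> s_1):
  [3/5, -1/20, 0] . (a_s_2, a_s_3, a_s_4) = 7/20
  [0, 3/10, -1/5] . (a_s_2, a_s_3, a_s_4) = 1/10
  [-1/4, -1/10, 17/20] . (a_s_2, a_s_3, a_s_4) = 1/4

Solving yields:
  a_s_2 = 178/277
  a_s_3 = 197/277
  a_s_4 = 157/277

Starting state is s_2, so the absorption probability is a_s_2 = 178/277.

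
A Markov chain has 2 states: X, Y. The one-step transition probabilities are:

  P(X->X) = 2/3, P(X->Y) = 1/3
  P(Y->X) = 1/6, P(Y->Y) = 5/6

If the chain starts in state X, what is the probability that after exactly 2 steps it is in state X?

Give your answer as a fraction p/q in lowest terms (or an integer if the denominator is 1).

Answer: 1/2

Derivation:
Computing P^2 by repeated multiplication:
P^1 =
  X: [2/3, 1/3]
  Y: [1/6, 5/6]
P^2 =
  X: [1/2, 1/2]
  Y: [1/4, 3/4]

(P^2)[X -> X] = 1/2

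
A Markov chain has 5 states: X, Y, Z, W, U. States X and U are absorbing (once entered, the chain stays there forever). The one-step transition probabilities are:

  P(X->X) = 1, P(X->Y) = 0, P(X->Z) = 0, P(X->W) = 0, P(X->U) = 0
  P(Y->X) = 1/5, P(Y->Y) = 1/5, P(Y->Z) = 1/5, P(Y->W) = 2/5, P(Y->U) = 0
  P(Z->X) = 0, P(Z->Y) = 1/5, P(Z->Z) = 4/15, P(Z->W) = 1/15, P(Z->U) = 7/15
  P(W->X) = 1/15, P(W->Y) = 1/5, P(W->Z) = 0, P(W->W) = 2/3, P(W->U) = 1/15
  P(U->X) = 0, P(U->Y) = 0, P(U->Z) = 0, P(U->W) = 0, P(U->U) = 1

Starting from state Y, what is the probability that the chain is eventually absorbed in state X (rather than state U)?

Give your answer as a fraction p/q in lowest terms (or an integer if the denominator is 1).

Let a_i = P(absorbed in X | start in state i).
Boundary conditions: a_X = 1, a_U = 0.
For each transient state i, a_i = sum_j P(i->j) * a_j:
  a_Y = 1/5*a_X + 1/5*a_Y + 1/5*a_Z + 2/5*a_W + 0*a_U
  a_Z = 0*a_X + 1/5*a_Y + 4/15*a_Z + 1/15*a_W + 7/15*a_U
  a_W = 1/15*a_X + 1/5*a_Y + 0*a_Z + 2/3*a_W + 1/15*a_U

Substituting a_X = 1 and a_U = 0, rearrange to (I - Q) a = r where r[i] = P(i -> X):
  [4/5, -1/5, -2/5] . (a_Y, a_Z, a_W) = 1/5
  [-1/5, 11/15, -1/15] . (a_Y, a_Z, a_W) = 0
  [-1/5, 0, 1/3] . (a_Y, a_Z, a_W) = 1/15

Solving yields:
  a_Y = 39/68
  a_Z = 7/34
  a_W = 37/68

Starting state is Y, so the absorption probability is a_Y = 39/68.

Answer: 39/68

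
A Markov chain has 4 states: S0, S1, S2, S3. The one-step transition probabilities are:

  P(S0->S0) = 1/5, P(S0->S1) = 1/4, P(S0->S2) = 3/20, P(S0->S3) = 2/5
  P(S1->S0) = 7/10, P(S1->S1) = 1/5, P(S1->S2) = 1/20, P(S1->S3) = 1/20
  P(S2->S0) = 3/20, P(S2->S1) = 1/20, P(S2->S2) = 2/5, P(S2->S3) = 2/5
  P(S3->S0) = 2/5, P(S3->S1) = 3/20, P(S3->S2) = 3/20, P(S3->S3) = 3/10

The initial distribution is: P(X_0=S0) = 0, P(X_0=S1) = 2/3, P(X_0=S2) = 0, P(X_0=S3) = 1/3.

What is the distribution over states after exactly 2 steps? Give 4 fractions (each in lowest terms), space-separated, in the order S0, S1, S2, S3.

Answer: 377/1200 253/1200 61/400 129/400

Derivation:
Propagating the distribution step by step (d_{t+1} = d_t * P):
d_0 = (S0=0, S1=2/3, S2=0, S3=1/3)
  d_1[S0] = 0*1/5 + 2/3*7/10 + 0*3/20 + 1/3*2/5 = 3/5
  d_1[S1] = 0*1/4 + 2/3*1/5 + 0*1/20 + 1/3*3/20 = 11/60
  d_1[S2] = 0*3/20 + 2/3*1/20 + 0*2/5 + 1/3*3/20 = 1/12
  d_1[S3] = 0*2/5 + 2/3*1/20 + 0*2/5 + 1/3*3/10 = 2/15
d_1 = (S0=3/5, S1=11/60, S2=1/12, S3=2/15)
  d_2[S0] = 3/5*1/5 + 11/60*7/10 + 1/12*3/20 + 2/15*2/5 = 377/1200
  d_2[S1] = 3/5*1/4 + 11/60*1/5 + 1/12*1/20 + 2/15*3/20 = 253/1200
  d_2[S2] = 3/5*3/20 + 11/60*1/20 + 1/12*2/5 + 2/15*3/20 = 61/400
  d_2[S3] = 3/5*2/5 + 11/60*1/20 + 1/12*2/5 + 2/15*3/10 = 129/400
d_2 = (S0=377/1200, S1=253/1200, S2=61/400, S3=129/400)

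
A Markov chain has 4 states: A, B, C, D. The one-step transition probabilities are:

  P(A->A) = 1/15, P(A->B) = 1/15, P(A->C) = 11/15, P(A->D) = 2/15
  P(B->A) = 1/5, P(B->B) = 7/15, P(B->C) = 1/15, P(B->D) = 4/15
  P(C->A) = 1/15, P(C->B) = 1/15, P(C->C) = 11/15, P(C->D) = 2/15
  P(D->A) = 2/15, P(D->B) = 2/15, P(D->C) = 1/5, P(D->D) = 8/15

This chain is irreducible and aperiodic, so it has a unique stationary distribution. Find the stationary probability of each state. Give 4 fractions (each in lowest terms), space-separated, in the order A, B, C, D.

Answer: 121/1185 11/79 599/1185 20/79

Derivation:
The stationary distribution satisfies pi = pi * P, i.e.:
  pi_A = 1/15*pi_A + 1/5*pi_B + 1/15*pi_C + 2/15*pi_D
  pi_B = 1/15*pi_A + 7/15*pi_B + 1/15*pi_C + 2/15*pi_D
  pi_C = 11/15*pi_A + 1/15*pi_B + 11/15*pi_C + 1/5*pi_D
  pi_D = 2/15*pi_A + 4/15*pi_B + 2/15*pi_C + 8/15*pi_D
with normalization: pi_A + pi_B + pi_C + pi_D = 1.

Using the first 3 balance equations plus normalization, the linear system A*pi = b is:
  [-14/15, 1/5, 1/15, 2/15] . pi = 0
  [1/15, -8/15, 1/15, 2/15] . pi = 0
  [11/15, 1/15, -4/15, 1/5] . pi = 0
  [1, 1, 1, 1] . pi = 1

Solving yields:
  pi_A = 121/1185
  pi_B = 11/79
  pi_C = 599/1185
  pi_D = 20/79

Verification (pi * P):
  121/1185*1/15 + 11/79*1/5 + 599/1185*1/15 + 20/79*2/15 = 121/1185 = pi_A  (ok)
  121/1185*1/15 + 11/79*7/15 + 599/1185*1/15 + 20/79*2/15 = 11/79 = pi_B  (ok)
  121/1185*11/15 + 11/79*1/15 + 599/1185*11/15 + 20/79*1/5 = 599/1185 = pi_C  (ok)
  121/1185*2/15 + 11/79*4/15 + 599/1185*2/15 + 20/79*8/15 = 20/79 = pi_D  (ok)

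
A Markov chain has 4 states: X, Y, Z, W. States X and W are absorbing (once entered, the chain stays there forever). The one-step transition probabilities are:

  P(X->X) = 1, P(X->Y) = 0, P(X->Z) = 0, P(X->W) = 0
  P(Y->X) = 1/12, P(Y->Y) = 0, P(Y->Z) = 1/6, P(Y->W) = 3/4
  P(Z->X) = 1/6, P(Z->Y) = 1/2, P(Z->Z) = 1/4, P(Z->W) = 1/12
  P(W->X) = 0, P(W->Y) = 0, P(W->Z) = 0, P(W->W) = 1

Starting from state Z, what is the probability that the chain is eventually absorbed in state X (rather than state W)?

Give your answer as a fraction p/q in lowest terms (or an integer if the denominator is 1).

Let a_i = P(absorbed in X | start in state i).
Boundary conditions: a_X = 1, a_W = 0.
For each transient state i, a_i = sum_j P(i->j) * a_j:
  a_Y = 1/12*a_X + 0*a_Y + 1/6*a_Z + 3/4*a_W
  a_Z = 1/6*a_X + 1/2*a_Y + 1/4*a_Z + 1/12*a_W

Substituting a_X = 1 and a_W = 0, rearrange to (I - Q) a = r where r[i] = P(i -> X):
  [1, -1/6] . (a_Y, a_Z) = 1/12
  [-1/2, 3/4] . (a_Y, a_Z) = 1/6

Solving yields:
  a_Y = 13/96
  a_Z = 5/16

Starting state is Z, so the absorption probability is a_Z = 5/16.

Answer: 5/16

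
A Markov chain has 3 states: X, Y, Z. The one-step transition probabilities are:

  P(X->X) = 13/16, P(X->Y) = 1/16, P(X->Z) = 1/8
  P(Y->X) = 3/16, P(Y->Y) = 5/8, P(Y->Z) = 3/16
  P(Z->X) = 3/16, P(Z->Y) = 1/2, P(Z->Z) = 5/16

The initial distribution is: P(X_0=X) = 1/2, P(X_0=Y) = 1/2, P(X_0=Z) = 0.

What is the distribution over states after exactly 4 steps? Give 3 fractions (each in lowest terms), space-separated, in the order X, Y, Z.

Answer: 1/2 5267/16384 2925/16384

Derivation:
Propagating the distribution step by step (d_{t+1} = d_t * P):
d_0 = (X=1/2, Y=1/2, Z=0)
  d_1[X] = 1/2*13/16 + 1/2*3/16 + 0*3/16 = 1/2
  d_1[Y] = 1/2*1/16 + 1/2*5/8 + 0*1/2 = 11/32
  d_1[Z] = 1/2*1/8 + 1/2*3/16 + 0*5/16 = 5/32
d_1 = (X=1/2, Y=11/32, Z=5/32)
  d_2[X] = 1/2*13/16 + 11/32*3/16 + 5/32*3/16 = 1/2
  d_2[Y] = 1/2*1/16 + 11/32*5/8 + 5/32*1/2 = 83/256
  d_2[Z] = 1/2*1/8 + 11/32*3/16 + 5/32*5/16 = 45/256
d_2 = (X=1/2, Y=83/256, Z=45/256)
  d_3[X] = 1/2*13/16 + 83/256*3/16 + 45/256*3/16 = 1/2
  d_3[Y] = 1/2*1/16 + 83/256*5/8 + 45/256*1/2 = 659/2048
  d_3[Z] = 1/2*1/8 + 83/256*3/16 + 45/256*5/16 = 365/2048
d_3 = (X=1/2, Y=659/2048, Z=365/2048)
  d_4[X] = 1/2*13/16 + 659/2048*3/16 + 365/2048*3/16 = 1/2
  d_4[Y] = 1/2*1/16 + 659/2048*5/8 + 365/2048*1/2 = 5267/16384
  d_4[Z] = 1/2*1/8 + 659/2048*3/16 + 365/2048*5/16 = 2925/16384
d_4 = (X=1/2, Y=5267/16384, Z=2925/16384)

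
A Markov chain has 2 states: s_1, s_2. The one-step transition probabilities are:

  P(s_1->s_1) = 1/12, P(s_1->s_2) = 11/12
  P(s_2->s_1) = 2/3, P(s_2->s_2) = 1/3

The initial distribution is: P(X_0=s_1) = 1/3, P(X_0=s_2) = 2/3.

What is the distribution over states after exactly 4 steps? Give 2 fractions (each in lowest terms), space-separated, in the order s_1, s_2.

Propagating the distribution step by step (d_{t+1} = d_t * P):
d_0 = (s_1=1/3, s_2=2/3)
  d_1[s_1] = 1/3*1/12 + 2/3*2/3 = 17/36
  d_1[s_2] = 1/3*11/12 + 2/3*1/3 = 19/36
d_1 = (s_1=17/36, s_2=19/36)
  d_2[s_1] = 17/36*1/12 + 19/36*2/3 = 169/432
  d_2[s_2] = 17/36*11/12 + 19/36*1/3 = 263/432
d_2 = (s_1=169/432, s_2=263/432)
  d_3[s_1] = 169/432*1/12 + 263/432*2/3 = 2273/5184
  d_3[s_2] = 169/432*11/12 + 263/432*1/3 = 2911/5184
d_3 = (s_1=2273/5184, s_2=2911/5184)
  d_4[s_1] = 2273/5184*1/12 + 2911/5184*2/3 = 25561/62208
  d_4[s_2] = 2273/5184*11/12 + 2911/5184*1/3 = 36647/62208
d_4 = (s_1=25561/62208, s_2=36647/62208)

Answer: 25561/62208 36647/62208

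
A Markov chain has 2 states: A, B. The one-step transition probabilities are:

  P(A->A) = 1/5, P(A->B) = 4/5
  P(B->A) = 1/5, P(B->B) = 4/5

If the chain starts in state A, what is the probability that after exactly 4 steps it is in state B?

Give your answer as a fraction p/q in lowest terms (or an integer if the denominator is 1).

Answer: 4/5

Derivation:
Computing P^4 by repeated multiplication:
P^1 =
  A: [1/5, 4/5]
  B: [1/5, 4/5]
P^2 =
  A: [1/5, 4/5]
  B: [1/5, 4/5]
P^3 =
  A: [1/5, 4/5]
  B: [1/5, 4/5]
P^4 =
  A: [1/5, 4/5]
  B: [1/5, 4/5]

(P^4)[A -> B] = 4/5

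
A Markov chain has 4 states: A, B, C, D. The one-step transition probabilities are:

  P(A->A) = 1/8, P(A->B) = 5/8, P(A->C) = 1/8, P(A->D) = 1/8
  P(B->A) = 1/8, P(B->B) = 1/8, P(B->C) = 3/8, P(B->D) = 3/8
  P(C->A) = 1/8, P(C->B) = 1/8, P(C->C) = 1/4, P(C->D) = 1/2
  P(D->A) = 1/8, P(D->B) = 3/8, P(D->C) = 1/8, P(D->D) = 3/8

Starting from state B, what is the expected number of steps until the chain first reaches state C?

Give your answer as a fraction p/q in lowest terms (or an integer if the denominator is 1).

Answer: 128/33

Derivation:
Let h_i = expected steps to first reach C from state i.
Boundary: h_C = 0.
First-step equations for the other states:
  h_A = 1 + 1/8*h_A + 5/8*h_B + 1/8*h_C + 1/8*h_D
  h_B = 1 + 1/8*h_A + 1/8*h_B + 3/8*h_C + 3/8*h_D
  h_D = 1 + 1/8*h_A + 3/8*h_B + 1/8*h_C + 3/8*h_D

Substituting h_C = 0 and rearranging gives the linear system (I - Q) h = 1:
  [7/8, -5/8, -1/8] . (h_A, h_B, h_D) = 1
  [-1/8, 7/8, -3/8] . (h_A, h_B, h_D) = 1
  [-1/8, -3/8, 5/8] . (h_A, h_B, h_D) = 1

Solving yields:
  h_A = 152/33
  h_B = 128/33
  h_D = 160/33

Starting state is B, so the expected hitting time is h_B = 128/33.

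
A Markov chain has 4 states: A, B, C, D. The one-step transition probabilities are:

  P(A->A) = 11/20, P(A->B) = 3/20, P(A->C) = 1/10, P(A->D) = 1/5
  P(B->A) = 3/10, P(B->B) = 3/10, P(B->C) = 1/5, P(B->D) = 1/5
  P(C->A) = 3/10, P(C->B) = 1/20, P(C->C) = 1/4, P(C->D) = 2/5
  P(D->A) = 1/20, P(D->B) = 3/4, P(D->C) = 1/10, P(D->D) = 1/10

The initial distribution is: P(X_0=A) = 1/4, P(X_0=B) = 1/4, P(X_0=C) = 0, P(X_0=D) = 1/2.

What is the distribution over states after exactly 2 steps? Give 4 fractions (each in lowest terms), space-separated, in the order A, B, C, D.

Answer: 103/320 481/1600 67/400 21/100

Derivation:
Propagating the distribution step by step (d_{t+1} = d_t * P):
d_0 = (A=1/4, B=1/4, C=0, D=1/2)
  d_1[A] = 1/4*11/20 + 1/4*3/10 + 0*3/10 + 1/2*1/20 = 19/80
  d_1[B] = 1/4*3/20 + 1/4*3/10 + 0*1/20 + 1/2*3/4 = 39/80
  d_1[C] = 1/4*1/10 + 1/4*1/5 + 0*1/4 + 1/2*1/10 = 1/8
  d_1[D] = 1/4*1/5 + 1/4*1/5 + 0*2/5 + 1/2*1/10 = 3/20
d_1 = (A=19/80, B=39/80, C=1/8, D=3/20)
  d_2[A] = 19/80*11/20 + 39/80*3/10 + 1/8*3/10 + 3/20*1/20 = 103/320
  d_2[B] = 19/80*3/20 + 39/80*3/10 + 1/8*1/20 + 3/20*3/4 = 481/1600
  d_2[C] = 19/80*1/10 + 39/80*1/5 + 1/8*1/4 + 3/20*1/10 = 67/400
  d_2[D] = 19/80*1/5 + 39/80*1/5 + 1/8*2/5 + 3/20*1/10 = 21/100
d_2 = (A=103/320, B=481/1600, C=67/400, D=21/100)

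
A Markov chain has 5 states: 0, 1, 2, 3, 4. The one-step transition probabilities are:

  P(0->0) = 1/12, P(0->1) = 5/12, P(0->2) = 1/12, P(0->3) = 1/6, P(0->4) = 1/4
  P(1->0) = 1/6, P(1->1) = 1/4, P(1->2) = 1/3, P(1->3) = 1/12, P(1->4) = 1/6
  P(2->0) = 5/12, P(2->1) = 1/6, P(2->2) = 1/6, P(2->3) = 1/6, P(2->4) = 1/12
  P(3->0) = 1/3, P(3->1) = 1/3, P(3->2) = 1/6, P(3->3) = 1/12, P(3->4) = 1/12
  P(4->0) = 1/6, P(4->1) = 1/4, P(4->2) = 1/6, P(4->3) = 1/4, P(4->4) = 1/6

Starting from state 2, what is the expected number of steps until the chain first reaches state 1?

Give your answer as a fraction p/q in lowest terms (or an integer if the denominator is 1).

Let h_i = expected steps to first reach 1 from state i.
Boundary: h_1 = 0.
First-step equations for the other states:
  h_0 = 1 + 1/12*h_0 + 5/12*h_1 + 1/12*h_2 + 1/6*h_3 + 1/4*h_4
  h_2 = 1 + 5/12*h_0 + 1/6*h_1 + 1/6*h_2 + 1/6*h_3 + 1/12*h_4
  h_3 = 1 + 1/3*h_0 + 1/3*h_1 + 1/6*h_2 + 1/12*h_3 + 1/12*h_4
  h_4 = 1 + 1/6*h_0 + 1/4*h_1 + 1/6*h_2 + 1/4*h_3 + 1/6*h_4

Substituting h_1 = 0 and rearranging gives the linear system (I - Q) h = 1:
  [11/12, -1/12, -1/6, -1/4] . (h_0, h_2, h_3, h_4) = 1
  [-5/12, 5/6, -1/6, -1/12] . (h_0, h_2, h_3, h_4) = 1
  [-1/3, -1/6, 11/12, -1/12] . (h_0, h_2, h_3, h_4) = 1
  [-1/6, -1/6, -1/4, 5/6] . (h_0, h_2, h_3, h_4) = 1

Solving yields:
  h_0 = 7636/2603
  h_2 = 9472/2603
  h_3 = 8156/2603
  h_4 = 8992/2603

Starting state is 2, so the expected hitting time is h_2 = 9472/2603.

Answer: 9472/2603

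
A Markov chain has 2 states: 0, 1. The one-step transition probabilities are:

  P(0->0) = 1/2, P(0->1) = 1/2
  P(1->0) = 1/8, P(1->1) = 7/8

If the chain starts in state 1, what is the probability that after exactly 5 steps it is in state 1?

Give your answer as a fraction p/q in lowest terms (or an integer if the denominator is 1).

Computing P^5 by repeated multiplication:
P^1 =
  0: [1/2, 1/2]
  1: [1/8, 7/8]
P^2 =
  0: [5/16, 11/16]
  1: [11/64, 53/64]
P^3 =
  0: [31/128, 97/128]
  1: [97/512, 415/512]
P^4 =
  0: [221/1024, 803/1024]
  1: [803/4096, 3293/4096]
P^5 =
  0: [1687/8192, 6505/8192]
  1: [6505/32768, 26263/32768]

(P^5)[1 -> 1] = 26263/32768

Answer: 26263/32768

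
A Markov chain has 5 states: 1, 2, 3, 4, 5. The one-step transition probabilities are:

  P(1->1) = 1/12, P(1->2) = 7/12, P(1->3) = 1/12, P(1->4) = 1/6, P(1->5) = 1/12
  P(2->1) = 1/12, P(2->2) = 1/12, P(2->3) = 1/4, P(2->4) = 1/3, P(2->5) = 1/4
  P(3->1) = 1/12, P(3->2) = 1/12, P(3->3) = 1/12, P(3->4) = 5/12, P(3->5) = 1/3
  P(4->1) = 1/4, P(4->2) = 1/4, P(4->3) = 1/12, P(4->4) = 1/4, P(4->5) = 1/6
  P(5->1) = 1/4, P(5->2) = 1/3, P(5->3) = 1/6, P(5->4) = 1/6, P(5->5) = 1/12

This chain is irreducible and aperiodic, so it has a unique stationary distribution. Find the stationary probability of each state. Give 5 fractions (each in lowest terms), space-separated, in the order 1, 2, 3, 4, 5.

Answer: 2539/16056 1351/5352 1129/8028 178/669 163/892

Derivation:
The stationary distribution satisfies pi = pi * P, i.e.:
  pi_1 = 1/12*pi_1 + 1/12*pi_2 + 1/12*pi_3 + 1/4*pi_4 + 1/4*pi_5
  pi_2 = 7/12*pi_1 + 1/12*pi_2 + 1/12*pi_3 + 1/4*pi_4 + 1/3*pi_5
  pi_3 = 1/12*pi_1 + 1/4*pi_2 + 1/12*pi_3 + 1/12*pi_4 + 1/6*pi_5
  pi_4 = 1/6*pi_1 + 1/3*pi_2 + 5/12*pi_3 + 1/4*pi_4 + 1/6*pi_5
  pi_5 = 1/12*pi_1 + 1/4*pi_2 + 1/3*pi_3 + 1/6*pi_4 + 1/12*pi_5
with normalization: pi_1 + pi_2 + pi_3 + pi_4 + pi_5 = 1.

Using the first 4 balance equations plus normalization, the linear system A*pi = b is:
  [-11/12, 1/12, 1/12, 1/4, 1/4] . pi = 0
  [7/12, -11/12, 1/12, 1/4, 1/3] . pi = 0
  [1/12, 1/4, -11/12, 1/12, 1/6] . pi = 0
  [1/6, 1/3, 5/12, -3/4, 1/6] . pi = 0
  [1, 1, 1, 1, 1] . pi = 1

Solving yields:
  pi_1 = 2539/16056
  pi_2 = 1351/5352
  pi_3 = 1129/8028
  pi_4 = 178/669
  pi_5 = 163/892

Verification (pi * P):
  2539/16056*1/12 + 1351/5352*1/12 + 1129/8028*1/12 + 178/669*1/4 + 163/892*1/4 = 2539/16056 = pi_1  (ok)
  2539/16056*7/12 + 1351/5352*1/12 + 1129/8028*1/12 + 178/669*1/4 + 163/892*1/3 = 1351/5352 = pi_2  (ok)
  2539/16056*1/12 + 1351/5352*1/4 + 1129/8028*1/12 + 178/669*1/12 + 163/892*1/6 = 1129/8028 = pi_3  (ok)
  2539/16056*1/6 + 1351/5352*1/3 + 1129/8028*5/12 + 178/669*1/4 + 163/892*1/6 = 178/669 = pi_4  (ok)
  2539/16056*1/12 + 1351/5352*1/4 + 1129/8028*1/3 + 178/669*1/6 + 163/892*1/12 = 163/892 = pi_5  (ok)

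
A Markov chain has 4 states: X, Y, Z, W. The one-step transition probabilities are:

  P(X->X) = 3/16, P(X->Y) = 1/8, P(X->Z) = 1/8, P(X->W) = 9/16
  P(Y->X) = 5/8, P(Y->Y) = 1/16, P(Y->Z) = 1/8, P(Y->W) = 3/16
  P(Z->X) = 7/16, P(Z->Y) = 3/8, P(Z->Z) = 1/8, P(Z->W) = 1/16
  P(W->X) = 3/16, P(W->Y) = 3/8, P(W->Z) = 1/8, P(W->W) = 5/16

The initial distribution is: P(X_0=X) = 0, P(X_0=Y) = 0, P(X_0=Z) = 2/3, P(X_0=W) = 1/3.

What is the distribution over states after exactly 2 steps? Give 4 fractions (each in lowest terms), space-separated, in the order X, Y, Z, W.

Propagating the distribution step by step (d_{t+1} = d_t * P):
d_0 = (X=0, Y=0, Z=2/3, W=1/3)
  d_1[X] = 0*3/16 + 0*5/8 + 2/3*7/16 + 1/3*3/16 = 17/48
  d_1[Y] = 0*1/8 + 0*1/16 + 2/3*3/8 + 1/3*3/8 = 3/8
  d_1[Z] = 0*1/8 + 0*1/8 + 2/3*1/8 + 1/3*1/8 = 1/8
  d_1[W] = 0*9/16 + 0*3/16 + 2/3*1/16 + 1/3*5/16 = 7/48
d_1 = (X=17/48, Y=3/8, Z=1/8, W=7/48)
  d_2[X] = 17/48*3/16 + 3/8*5/8 + 1/8*7/16 + 7/48*3/16 = 49/128
  d_2[Y] = 17/48*1/8 + 3/8*1/16 + 1/8*3/8 + 7/48*3/8 = 65/384
  d_2[Z] = 17/48*1/8 + 3/8*1/8 + 1/8*1/8 + 7/48*1/8 = 1/8
  d_2[W] = 17/48*9/16 + 3/8*3/16 + 1/8*1/16 + 7/48*5/16 = 31/96
d_2 = (X=49/128, Y=65/384, Z=1/8, W=31/96)

Answer: 49/128 65/384 1/8 31/96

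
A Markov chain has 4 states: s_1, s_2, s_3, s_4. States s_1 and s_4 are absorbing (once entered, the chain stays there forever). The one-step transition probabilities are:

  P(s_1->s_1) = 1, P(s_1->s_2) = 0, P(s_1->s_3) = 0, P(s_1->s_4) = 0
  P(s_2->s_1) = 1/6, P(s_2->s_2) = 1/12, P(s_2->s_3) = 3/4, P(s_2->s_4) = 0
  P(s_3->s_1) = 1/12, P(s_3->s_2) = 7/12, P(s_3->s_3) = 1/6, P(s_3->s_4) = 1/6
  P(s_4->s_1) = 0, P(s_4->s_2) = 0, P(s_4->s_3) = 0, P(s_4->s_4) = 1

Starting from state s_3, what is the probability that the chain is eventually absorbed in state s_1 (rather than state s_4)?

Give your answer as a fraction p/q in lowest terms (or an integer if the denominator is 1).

Answer: 25/47

Derivation:
Let a_i = P(absorbed in s_1 | start in state i).
Boundary conditions: a_s_1 = 1, a_s_4 = 0.
For each transient state i, a_i = sum_j P(i->j) * a_j:
  a_s_2 = 1/6*a_s_1 + 1/12*a_s_2 + 3/4*a_s_3 + 0*a_s_4
  a_s_3 = 1/12*a_s_1 + 7/12*a_s_2 + 1/6*a_s_3 + 1/6*a_s_4

Substituting a_s_1 = 1 and a_s_4 = 0, rearrange to (I - Q) a = r where r[i] = P(i -> s_1):
  [11/12, -3/4] . (a_s_2, a_s_3) = 1/6
  [-7/12, 5/6] . (a_s_2, a_s_3) = 1/12

Solving yields:
  a_s_2 = 29/47
  a_s_3 = 25/47

Starting state is s_3, so the absorption probability is a_s_3 = 25/47.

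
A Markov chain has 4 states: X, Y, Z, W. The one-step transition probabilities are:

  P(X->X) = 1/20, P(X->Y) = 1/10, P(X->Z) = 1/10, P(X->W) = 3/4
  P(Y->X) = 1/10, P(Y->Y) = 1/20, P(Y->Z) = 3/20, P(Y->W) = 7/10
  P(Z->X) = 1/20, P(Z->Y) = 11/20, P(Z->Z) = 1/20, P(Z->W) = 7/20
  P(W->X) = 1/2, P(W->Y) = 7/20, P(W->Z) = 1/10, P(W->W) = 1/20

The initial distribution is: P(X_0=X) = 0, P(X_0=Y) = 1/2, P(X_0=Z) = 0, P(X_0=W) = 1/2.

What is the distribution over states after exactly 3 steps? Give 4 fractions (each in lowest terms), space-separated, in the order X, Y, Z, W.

Propagating the distribution step by step (d_{t+1} = d_t * P):
d_0 = (X=0, Y=1/2, Z=0, W=1/2)
  d_1[X] = 0*1/20 + 1/2*1/10 + 0*1/20 + 1/2*1/2 = 3/10
  d_1[Y] = 0*1/10 + 1/2*1/20 + 0*11/20 + 1/2*7/20 = 1/5
  d_1[Z] = 0*1/10 + 1/2*3/20 + 0*1/20 + 1/2*1/10 = 1/8
  d_1[W] = 0*3/4 + 1/2*7/10 + 0*7/20 + 1/2*1/20 = 3/8
d_1 = (X=3/10, Y=1/5, Z=1/8, W=3/8)
  d_2[X] = 3/10*1/20 + 1/5*1/10 + 1/8*1/20 + 3/8*1/2 = 183/800
  d_2[Y] = 3/10*1/10 + 1/5*1/20 + 1/8*11/20 + 3/8*7/20 = 6/25
  d_2[Z] = 3/10*1/10 + 1/5*3/20 + 1/8*1/20 + 3/8*1/10 = 83/800
  d_2[W] = 3/10*3/4 + 1/5*7/10 + 1/8*7/20 + 3/8*1/20 = 171/400
d_2 = (X=183/800, Y=6/25, Z=83/800, W=171/400)
  d_3[X] = 183/800*1/20 + 6/25*1/10 + 83/800*1/20 + 171/400*1/2 = 407/1600
  d_3[Y] = 183/800*1/10 + 6/25*1/20 + 83/800*11/20 + 171/400*7/20 = 773/3200
  d_3[Z] = 183/800*1/10 + 6/25*3/20 + 83/800*1/20 + 171/400*1/10 = 1709/16000
  d_3[W] = 183/800*3/4 + 6/25*7/10 + 83/800*7/20 + 171/400*1/20 = 1589/4000
d_3 = (X=407/1600, Y=773/3200, Z=1709/16000, W=1589/4000)

Answer: 407/1600 773/3200 1709/16000 1589/4000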